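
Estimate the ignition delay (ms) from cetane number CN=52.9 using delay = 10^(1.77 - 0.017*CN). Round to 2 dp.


delay = 10^(1.77 - 0.017*CN)
Exponent = 1.77 - 0.017*52.9 = 0.8707
delay = 10^0.8707 = 7.43 ms


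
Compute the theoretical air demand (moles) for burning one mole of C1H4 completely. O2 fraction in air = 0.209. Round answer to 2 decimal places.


Balanced combustion: C1H4 + 2 O2 -> 1 CO2 + 2 H2O
O2 needed = C + H/4 = 1 + 4/4 = 2.00 moles
Air moles = O2 / 0.209 = 2.00 / 0.209 = 9.57 moles air


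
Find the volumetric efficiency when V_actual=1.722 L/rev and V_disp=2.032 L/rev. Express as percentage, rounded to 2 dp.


eta_v = (V_actual / V_disp) * 100
Ratio = 1.722 / 2.032 = 0.8474
eta_v = 0.8474 * 100 = 84.74%


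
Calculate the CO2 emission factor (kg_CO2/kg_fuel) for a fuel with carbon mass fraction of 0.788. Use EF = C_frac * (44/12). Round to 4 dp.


EF = C_frac * (M_CO2 / M_C)
EF = 0.788 * (44/12)
EF = 0.788 * 3.666667 = 2.8893 kg_CO2/kg_fuel


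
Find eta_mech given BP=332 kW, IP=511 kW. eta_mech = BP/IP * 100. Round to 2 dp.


eta_mech = (BP / IP) * 100
Ratio = 332 / 511 = 0.6497
eta_mech = 0.6497 * 100 = 64.97%


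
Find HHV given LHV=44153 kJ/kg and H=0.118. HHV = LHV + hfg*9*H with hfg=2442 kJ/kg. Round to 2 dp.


HHV = LHV + hfg * 9 * H
Water addition = 2442 * 9 * 0.118 = 2593.404 kJ/kg
HHV = 44153 + 2593.404 = 46746.40 kJ/kg


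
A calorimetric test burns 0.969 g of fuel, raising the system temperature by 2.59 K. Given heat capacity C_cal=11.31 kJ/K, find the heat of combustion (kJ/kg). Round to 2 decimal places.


Hc = C_cal * delta_T / m_fuel
Q_released = 11.31 * 2.59 = 29.2929 kJ
m_fuel = 0.969 g = 0.969/1000 kg = 0.000969 kg
Hc = 29.2929 / 0.000969 = 30230.03 kJ/kg


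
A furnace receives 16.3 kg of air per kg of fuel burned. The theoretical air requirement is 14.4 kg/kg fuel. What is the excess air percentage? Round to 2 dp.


Excess air = actual - stoichiometric = 16.3 - 14.4 = 1.90 kg/kg fuel
Excess air % = (excess / stoich) * 100 = (1.90 / 14.4) * 100 = 13.19%


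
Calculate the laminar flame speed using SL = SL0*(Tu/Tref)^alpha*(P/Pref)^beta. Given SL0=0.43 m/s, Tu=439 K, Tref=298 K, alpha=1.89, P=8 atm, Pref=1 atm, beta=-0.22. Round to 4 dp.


SL = SL0 * (Tu/Tref)^alpha * (P/Pref)^beta
T ratio = 439/298 = 1.47315436
(T ratio)^alpha = 1.47315436^1.89 = 2.079645
(P/Pref)^beta = 8^(-0.22) = 0.632878
SL = 0.43 * 2.079645 * 0.632878 = 0.5659 m/s


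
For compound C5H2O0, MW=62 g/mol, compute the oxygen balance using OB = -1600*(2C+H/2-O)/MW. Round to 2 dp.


OB = -1600 * (2C + H/2 - O) / MW
Inner = 2*5 + 2/2 - 0 = 11.00
OB = -1600 * 11.00 / 62 = -283.87%


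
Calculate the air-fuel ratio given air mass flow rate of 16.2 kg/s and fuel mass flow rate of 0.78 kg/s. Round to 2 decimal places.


AFR = m_air / m_fuel
AFR = 16.2 / 0.78 = 20.77


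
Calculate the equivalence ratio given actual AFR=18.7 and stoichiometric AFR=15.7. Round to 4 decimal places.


phi = AFR_stoich / AFR_actual
phi = 15.7 / 18.7 = 0.8396


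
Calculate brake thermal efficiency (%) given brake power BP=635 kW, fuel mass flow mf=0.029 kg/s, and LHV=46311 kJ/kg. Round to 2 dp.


eta_BTE = (BP / (mf * LHV)) * 100
Denominator = 0.029 * 46311 = 1343.0190 kW
eta_BTE = (635 / 1343.0190) * 100 = 47.28%


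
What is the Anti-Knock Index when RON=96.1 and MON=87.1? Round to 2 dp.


AKI = (RON + MON) / 2
AKI = (96.1 + 87.1) / 2
AKI = 183.2 / 2 = 91.60


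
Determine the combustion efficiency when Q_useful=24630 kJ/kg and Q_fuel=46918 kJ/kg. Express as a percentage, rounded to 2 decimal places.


Efficiency = (Q_useful / Q_fuel) * 100
Efficiency = (24630 / 46918) * 100
Efficiency = 0.5250 * 100 = 52.50%


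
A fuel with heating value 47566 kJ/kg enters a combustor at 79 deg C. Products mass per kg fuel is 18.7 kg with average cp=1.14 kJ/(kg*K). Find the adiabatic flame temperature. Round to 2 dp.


T_ad = T_in + Hc / (m_p * cp)
Denominator = 18.7 * 1.14 = 21.3180
Temperature rise = 47566 / 21.3180 = 2231.26 K
T_ad = 79 + 2231.26 = 2310.26 deg C


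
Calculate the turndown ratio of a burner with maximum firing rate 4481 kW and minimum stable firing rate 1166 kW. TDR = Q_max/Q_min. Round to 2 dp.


TDR = Q_max / Q_min
TDR = 4481 / 1166 = 3.84


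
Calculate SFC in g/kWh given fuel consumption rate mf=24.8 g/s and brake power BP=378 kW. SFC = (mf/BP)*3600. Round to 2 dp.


SFC = (mf / BP) * 3600
Rate = 24.8 / 378 = 0.065608 g/(s*kW)
SFC = 0.065608 * 3600 = 236.19 g/kWh


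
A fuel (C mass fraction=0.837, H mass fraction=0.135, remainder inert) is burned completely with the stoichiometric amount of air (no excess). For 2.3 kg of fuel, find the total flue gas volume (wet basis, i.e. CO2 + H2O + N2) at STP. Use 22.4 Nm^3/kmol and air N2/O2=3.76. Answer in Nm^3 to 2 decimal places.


Per kg fuel: CO2 = (C/12 kmol)*22.4 = (0.837/12)*22.4 = 1.56240 Nm^3
Per kg fuel: H2O = (H/2 kmol)*22.4 = (0.135/2)*22.4 = 1.51200 Nm^3
O2 needed per kg fuel = C/12 + H/4 = 0.837/12 + 0.135/4 = 0.10350000 kmol
Per kg fuel: N2 = O2*3.76*22.4 = 0.10350000*3.76*22.4 = 8.71718 Nm^3
Total per kg = 1.56240 + 1.51200 + 8.71718 = 11.79158 Nm^3
Total = 11.79158 * 2.3 = 27.12 Nm^3


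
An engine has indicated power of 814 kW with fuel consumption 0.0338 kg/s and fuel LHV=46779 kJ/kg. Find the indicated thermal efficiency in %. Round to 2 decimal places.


eta_ith = (IP / (mf * LHV)) * 100
Denominator = 0.0338 * 46779 = 1581.1302 kW
eta_ith = (814 / 1581.1302) * 100 = 51.48%


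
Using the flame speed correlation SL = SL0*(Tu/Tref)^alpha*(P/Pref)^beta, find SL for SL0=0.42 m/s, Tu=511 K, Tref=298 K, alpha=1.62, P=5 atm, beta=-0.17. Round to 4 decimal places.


SL = SL0 * (Tu/Tref)^alpha * (P/Pref)^beta
T ratio = 511/298 = 1.71476510
(T ratio)^alpha = 1.71476510^1.62 = 2.395585
(P/Pref)^beta = 5^(-0.17) = 0.760633
SL = 0.42 * 2.395585 * 0.760633 = 0.7653 m/s


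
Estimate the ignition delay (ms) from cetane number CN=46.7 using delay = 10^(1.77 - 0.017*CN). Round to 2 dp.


delay = 10^(1.77 - 0.017*CN)
Exponent = 1.77 - 0.017*46.7 = 0.9761
delay = 10^0.9761 = 9.46 ms


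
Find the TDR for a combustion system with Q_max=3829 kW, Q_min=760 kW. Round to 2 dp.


TDR = Q_max / Q_min
TDR = 3829 / 760 = 5.04


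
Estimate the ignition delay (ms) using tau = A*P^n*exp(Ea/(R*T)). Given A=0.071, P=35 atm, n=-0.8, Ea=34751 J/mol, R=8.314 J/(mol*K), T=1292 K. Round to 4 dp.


tau = A * P^n * exp(Ea/(R*T))
P^n = 35^(-0.8) = 0.05817623
Ea/(R*T) = 34751/(8.314*1292) = 3.235153
exp(Ea/(R*T)) = 25.410249
tau = 0.071 * 0.05817623 * 25.410249 = 0.1050 ms


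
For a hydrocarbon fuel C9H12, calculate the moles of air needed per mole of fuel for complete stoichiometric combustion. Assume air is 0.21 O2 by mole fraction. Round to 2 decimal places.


Balanced combustion: C9H12 + 12 O2 -> 9 CO2 + 6 H2O
O2 needed = C + H/4 = 9 + 12/4 = 12.00 moles
Air moles = O2 / 0.21 = 12.00 / 0.21 = 57.14 moles air


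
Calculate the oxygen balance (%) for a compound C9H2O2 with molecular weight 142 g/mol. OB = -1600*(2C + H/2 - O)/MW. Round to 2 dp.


OB = -1600 * (2C + H/2 - O) / MW
Inner = 2*9 + 2/2 - 2 = 17.00
OB = -1600 * 17.00 / 142 = -191.55%


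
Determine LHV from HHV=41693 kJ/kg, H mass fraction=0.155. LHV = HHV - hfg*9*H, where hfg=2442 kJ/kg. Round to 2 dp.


LHV = HHV - hfg * 9 * H
Water correction = 2442 * 9 * 0.155 = 3406.590 kJ/kg
LHV = 41693 - 3406.590 = 38286.41 kJ/kg


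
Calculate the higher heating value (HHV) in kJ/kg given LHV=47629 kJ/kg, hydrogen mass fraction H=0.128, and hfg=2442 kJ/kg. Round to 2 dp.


HHV = LHV + hfg * 9 * H
Water addition = 2442 * 9 * 0.128 = 2813.184 kJ/kg
HHV = 47629 + 2813.184 = 50442.18 kJ/kg


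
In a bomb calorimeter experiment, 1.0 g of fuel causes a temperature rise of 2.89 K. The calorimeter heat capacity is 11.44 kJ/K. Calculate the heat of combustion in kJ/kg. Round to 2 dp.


Hc = C_cal * delta_T / m_fuel
Q_released = 11.44 * 2.89 = 33.0616 kJ
m_fuel = 1.0 g = 1.0/1000 kg = 0.001000 kg
Hc = 33.0616 / 0.001000 = 33061.60 kJ/kg


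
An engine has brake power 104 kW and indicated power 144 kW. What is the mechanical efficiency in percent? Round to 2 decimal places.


eta_mech = (BP / IP) * 100
Ratio = 104 / 144 = 0.7222
eta_mech = 0.7222 * 100 = 72.22%


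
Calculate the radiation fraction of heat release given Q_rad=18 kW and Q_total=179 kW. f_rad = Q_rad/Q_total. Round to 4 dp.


f_rad = Q_rad / Q_total
f_rad = 18 / 179 = 0.1006


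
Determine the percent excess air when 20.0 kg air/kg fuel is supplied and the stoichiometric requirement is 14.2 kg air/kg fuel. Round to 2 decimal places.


Excess air = actual - stoichiometric = 20.0 - 14.2 = 5.80 kg/kg fuel
Excess air % = (excess / stoich) * 100 = (5.80 / 14.2) * 100 = 40.85%


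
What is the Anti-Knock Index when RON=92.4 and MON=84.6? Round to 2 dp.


AKI = (RON + MON) / 2
AKI = (92.4 + 84.6) / 2
AKI = 177.0 / 2 = 88.50


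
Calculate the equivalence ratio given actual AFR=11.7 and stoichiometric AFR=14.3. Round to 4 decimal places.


phi = AFR_stoich / AFR_actual
phi = 14.3 / 11.7 = 1.2222


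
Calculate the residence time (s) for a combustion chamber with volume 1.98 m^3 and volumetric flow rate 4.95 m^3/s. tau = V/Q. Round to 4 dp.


tau = V / Q_flow
tau = 1.98 / 4.95 = 0.4000 s


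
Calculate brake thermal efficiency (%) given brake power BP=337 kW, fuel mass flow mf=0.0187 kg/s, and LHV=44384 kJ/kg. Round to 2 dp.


eta_BTE = (BP / (mf * LHV)) * 100
Denominator = 0.0187 * 44384 = 829.9808 kW
eta_BTE = (337 / 829.9808) * 100 = 40.60%


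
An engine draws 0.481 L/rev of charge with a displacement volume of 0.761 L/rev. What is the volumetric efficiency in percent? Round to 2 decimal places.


eta_v = (V_actual / V_disp) * 100
Ratio = 0.481 / 0.761 = 0.6321
eta_v = 0.6321 * 100 = 63.21%


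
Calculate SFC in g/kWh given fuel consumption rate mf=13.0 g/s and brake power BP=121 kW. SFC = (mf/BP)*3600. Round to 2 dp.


SFC = (mf / BP) * 3600
Rate = 13.0 / 121 = 0.107438 g/(s*kW)
SFC = 0.107438 * 3600 = 386.78 g/kWh


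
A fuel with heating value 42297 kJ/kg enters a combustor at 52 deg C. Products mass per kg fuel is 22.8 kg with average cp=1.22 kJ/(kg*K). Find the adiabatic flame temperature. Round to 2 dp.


T_ad = T_in + Hc / (m_p * cp)
Denominator = 22.8 * 1.22 = 27.8160
Temperature rise = 42297 / 27.8160 = 1520.60 K
T_ad = 52 + 1520.60 = 1572.60 deg C


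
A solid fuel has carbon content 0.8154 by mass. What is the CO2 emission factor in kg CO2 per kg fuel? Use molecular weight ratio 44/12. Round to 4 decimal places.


EF = C_frac * (M_CO2 / M_C)
EF = 0.8154 * (44/12)
EF = 0.8154 * 3.666667 = 2.9898 kg_CO2/kg_fuel


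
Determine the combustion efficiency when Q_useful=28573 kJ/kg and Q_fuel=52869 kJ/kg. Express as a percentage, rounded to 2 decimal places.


Efficiency = (Q_useful / Q_fuel) * 100
Efficiency = (28573 / 52869) * 100
Efficiency = 0.5404 * 100 = 54.04%


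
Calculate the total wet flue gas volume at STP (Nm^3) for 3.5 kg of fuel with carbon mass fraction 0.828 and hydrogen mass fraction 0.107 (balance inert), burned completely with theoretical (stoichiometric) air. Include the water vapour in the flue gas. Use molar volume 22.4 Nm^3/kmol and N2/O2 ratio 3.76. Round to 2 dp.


Per kg fuel: CO2 = (C/12 kmol)*22.4 = (0.828/12)*22.4 = 1.54560 Nm^3
Per kg fuel: H2O = (H/2 kmol)*22.4 = (0.107/2)*22.4 = 1.19840 Nm^3
O2 needed per kg fuel = C/12 + H/4 = 0.828/12 + 0.107/4 = 0.09575000 kmol
Per kg fuel: N2 = O2*3.76*22.4 = 0.09575000*3.76*22.4 = 8.06445 Nm^3
Total per kg = 1.54560 + 1.19840 + 8.06445 = 10.80845 Nm^3
Total = 10.80845 * 3.5 = 37.83 Nm^3


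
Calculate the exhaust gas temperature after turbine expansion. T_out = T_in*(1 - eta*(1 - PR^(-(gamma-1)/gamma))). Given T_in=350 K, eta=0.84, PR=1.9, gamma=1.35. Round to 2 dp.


T_out = T_in * (1 - eta * (1 - PR^(-(gamma-1)/gamma)))
Exponent = -(1.35-1)/1.35 = -0.25925926
PR^exp = 1.9^(-0.25925926) = 0.84670193
Factor = 1 - 0.84*(1 - 0.84670193) = 0.87122962
T_out = 350 * 0.87122962 = 304.93 K


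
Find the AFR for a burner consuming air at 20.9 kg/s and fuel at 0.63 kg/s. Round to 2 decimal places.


AFR = m_air / m_fuel
AFR = 20.9 / 0.63 = 33.17


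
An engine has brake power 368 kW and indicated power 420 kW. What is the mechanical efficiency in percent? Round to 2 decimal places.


eta_mech = (BP / IP) * 100
Ratio = 368 / 420 = 0.8762
eta_mech = 0.8762 * 100 = 87.62%


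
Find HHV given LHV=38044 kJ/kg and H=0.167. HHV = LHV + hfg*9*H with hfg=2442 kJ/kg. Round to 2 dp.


HHV = LHV + hfg * 9 * H
Water addition = 2442 * 9 * 0.167 = 3670.326 kJ/kg
HHV = 38044 + 3670.326 = 41714.33 kJ/kg


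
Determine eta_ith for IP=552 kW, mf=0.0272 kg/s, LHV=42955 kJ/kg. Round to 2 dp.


eta_ith = (IP / (mf * LHV)) * 100
Denominator = 0.0272 * 42955 = 1168.3760 kW
eta_ith = (552 / 1168.3760) * 100 = 47.25%


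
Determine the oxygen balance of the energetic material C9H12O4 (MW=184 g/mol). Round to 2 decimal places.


OB = -1600 * (2C + H/2 - O) / MW
Inner = 2*9 + 12/2 - 4 = 20.00
OB = -1600 * 20.00 / 184 = -173.91%


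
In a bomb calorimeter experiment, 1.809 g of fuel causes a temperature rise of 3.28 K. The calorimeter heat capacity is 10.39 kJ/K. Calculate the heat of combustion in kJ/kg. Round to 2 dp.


Hc = C_cal * delta_T / m_fuel
Q_released = 10.39 * 3.28 = 34.0792 kJ
m_fuel = 1.809 g = 1.809/1000 kg = 0.001809 kg
Hc = 34.0792 / 0.001809 = 18838.70 kJ/kg


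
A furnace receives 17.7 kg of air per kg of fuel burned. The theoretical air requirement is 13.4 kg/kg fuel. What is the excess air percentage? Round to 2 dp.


Excess air = actual - stoichiometric = 17.7 - 13.4 = 4.30 kg/kg fuel
Excess air % = (excess / stoich) * 100 = (4.30 / 13.4) * 100 = 32.09%


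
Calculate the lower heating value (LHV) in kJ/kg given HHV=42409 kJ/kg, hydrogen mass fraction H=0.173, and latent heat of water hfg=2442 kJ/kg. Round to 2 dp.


LHV = HHV - hfg * 9 * H
Water correction = 2442 * 9 * 0.173 = 3802.194 kJ/kg
LHV = 42409 - 3802.194 = 38606.81 kJ/kg


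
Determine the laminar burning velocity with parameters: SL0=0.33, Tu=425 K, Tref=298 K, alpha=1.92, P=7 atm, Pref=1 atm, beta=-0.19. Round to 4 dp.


SL = SL0 * (Tu/Tref)^alpha * (P/Pref)^beta
T ratio = 425/298 = 1.42617450
(T ratio)^alpha = 1.42617450^1.92 = 1.977022
(P/Pref)^beta = 7^(-0.19) = 0.690926
SL = 0.33 * 1.977022 * 0.690926 = 0.4508 m/s


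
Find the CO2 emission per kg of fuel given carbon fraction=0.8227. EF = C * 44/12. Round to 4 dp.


EF = C_frac * (M_CO2 / M_C)
EF = 0.8227 * (44/12)
EF = 0.8227 * 3.666667 = 3.0166 kg_CO2/kg_fuel


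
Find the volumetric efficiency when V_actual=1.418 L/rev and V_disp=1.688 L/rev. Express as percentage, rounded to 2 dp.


eta_v = (V_actual / V_disp) * 100
Ratio = 1.418 / 1.688 = 0.8400
eta_v = 0.8400 * 100 = 84.00%


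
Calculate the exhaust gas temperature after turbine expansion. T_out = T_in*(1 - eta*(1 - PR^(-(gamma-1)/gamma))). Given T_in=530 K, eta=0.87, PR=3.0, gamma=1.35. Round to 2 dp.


T_out = T_in * (1 - eta * (1 - PR^(-(gamma-1)/gamma)))
Exponent = -(1.35-1)/1.35 = -0.25925926
PR^exp = 3.0^(-0.25925926) = 0.75214556
Factor = 1 - 0.87*(1 - 0.75214556) = 0.78436664
T_out = 530 * 0.78436664 = 415.71 K


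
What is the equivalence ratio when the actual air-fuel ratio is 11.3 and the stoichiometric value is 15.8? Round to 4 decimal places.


phi = AFR_stoich / AFR_actual
phi = 15.8 / 11.3 = 1.3982


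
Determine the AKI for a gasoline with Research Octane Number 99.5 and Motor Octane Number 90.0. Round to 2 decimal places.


AKI = (RON + MON) / 2
AKI = (99.5 + 90.0) / 2
AKI = 189.5 / 2 = 94.75


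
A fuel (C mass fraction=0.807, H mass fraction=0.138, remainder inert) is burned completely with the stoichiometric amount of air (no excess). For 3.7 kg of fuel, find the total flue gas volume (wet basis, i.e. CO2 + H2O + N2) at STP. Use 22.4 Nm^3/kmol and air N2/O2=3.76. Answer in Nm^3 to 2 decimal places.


Per kg fuel: CO2 = (C/12 kmol)*22.4 = (0.807/12)*22.4 = 1.50640 Nm^3
Per kg fuel: H2O = (H/2 kmol)*22.4 = (0.138/2)*22.4 = 1.54560 Nm^3
O2 needed per kg fuel = C/12 + H/4 = 0.807/12 + 0.138/4 = 0.10175000 kmol
Per kg fuel: N2 = O2*3.76*22.4 = 0.10175000*3.76*22.4 = 8.56979 Nm^3
Total per kg = 1.50640 + 1.54560 + 8.56979 = 11.62179 Nm^3
Total = 11.62179 * 3.7 = 43.00 Nm^3


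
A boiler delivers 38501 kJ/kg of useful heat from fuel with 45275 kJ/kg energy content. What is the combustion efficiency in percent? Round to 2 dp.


Efficiency = (Q_useful / Q_fuel) * 100
Efficiency = (38501 / 45275) * 100
Efficiency = 0.8504 * 100 = 85.04%


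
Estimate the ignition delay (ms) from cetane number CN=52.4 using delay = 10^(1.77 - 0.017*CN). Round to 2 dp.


delay = 10^(1.77 - 0.017*CN)
Exponent = 1.77 - 0.017*52.4 = 0.8792
delay = 10^0.8792 = 7.57 ms


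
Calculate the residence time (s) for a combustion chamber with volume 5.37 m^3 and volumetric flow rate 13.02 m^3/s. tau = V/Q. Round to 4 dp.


tau = V / Q_flow
tau = 5.37 / 13.02 = 0.4124 s


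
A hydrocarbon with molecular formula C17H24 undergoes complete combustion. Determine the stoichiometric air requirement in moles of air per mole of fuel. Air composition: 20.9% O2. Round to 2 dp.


Balanced combustion: C17H24 + 23 O2 -> 17 CO2 + 12 H2O
O2 needed = C + H/4 = 17 + 24/4 = 23.00 moles
Air moles = O2 / 0.209 = 23.00 / 0.209 = 110.05 moles air


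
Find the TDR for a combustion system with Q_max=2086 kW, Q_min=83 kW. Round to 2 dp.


TDR = Q_max / Q_min
TDR = 2086 / 83 = 25.13


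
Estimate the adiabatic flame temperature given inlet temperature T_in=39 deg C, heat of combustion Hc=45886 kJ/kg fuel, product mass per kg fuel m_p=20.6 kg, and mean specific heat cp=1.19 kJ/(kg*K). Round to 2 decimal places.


T_ad = T_in + Hc / (m_p * cp)
Denominator = 20.6 * 1.19 = 24.5140
Temperature rise = 45886 / 24.5140 = 1871.83 K
T_ad = 39 + 1871.83 = 1910.83 deg C


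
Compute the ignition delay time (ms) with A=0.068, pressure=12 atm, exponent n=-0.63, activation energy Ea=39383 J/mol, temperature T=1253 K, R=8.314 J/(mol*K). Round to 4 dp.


tau = A * P^n * exp(Ea/(R*T))
P^n = 12^(-0.63) = 0.20898534
Ea/(R*T) = 39383/(8.314*1253) = 3.780487
exp(Ea/(R*T)) = 43.837368
tau = 0.068 * 0.20898534 * 43.837368 = 0.6230 ms


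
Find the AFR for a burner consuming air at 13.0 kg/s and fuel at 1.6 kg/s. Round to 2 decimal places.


AFR = m_air / m_fuel
AFR = 13.0 / 1.6 = 8.13


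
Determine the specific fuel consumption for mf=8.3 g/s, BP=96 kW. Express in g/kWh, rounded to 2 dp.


SFC = (mf / BP) * 3600
Rate = 8.3 / 96 = 0.086458 g/(s*kW)
SFC = 0.086458 * 3600 = 311.25 g/kWh


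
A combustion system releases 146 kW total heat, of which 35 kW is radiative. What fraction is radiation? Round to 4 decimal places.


f_rad = Q_rad / Q_total
f_rad = 35 / 146 = 0.2397


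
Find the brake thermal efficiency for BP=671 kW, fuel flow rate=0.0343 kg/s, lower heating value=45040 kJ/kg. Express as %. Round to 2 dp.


eta_BTE = (BP / (mf * LHV)) * 100
Denominator = 0.0343 * 45040 = 1544.8720 kW
eta_BTE = (671 / 1544.8720) * 100 = 43.43%


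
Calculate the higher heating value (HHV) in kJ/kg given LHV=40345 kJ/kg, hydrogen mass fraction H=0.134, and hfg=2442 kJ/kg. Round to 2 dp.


HHV = LHV + hfg * 9 * H
Water addition = 2442 * 9 * 0.134 = 2945.052 kJ/kg
HHV = 40345 + 2945.052 = 43290.05 kJ/kg


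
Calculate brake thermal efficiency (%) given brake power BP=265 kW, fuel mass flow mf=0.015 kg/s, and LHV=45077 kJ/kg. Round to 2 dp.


eta_BTE = (BP / (mf * LHV)) * 100
Denominator = 0.015 * 45077 = 676.1550 kW
eta_BTE = (265 / 676.1550) * 100 = 39.19%


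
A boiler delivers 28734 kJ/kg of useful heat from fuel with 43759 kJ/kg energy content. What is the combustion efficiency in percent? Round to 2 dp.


Efficiency = (Q_useful / Q_fuel) * 100
Efficiency = (28734 / 43759) * 100
Efficiency = 0.6566 * 100 = 65.66%


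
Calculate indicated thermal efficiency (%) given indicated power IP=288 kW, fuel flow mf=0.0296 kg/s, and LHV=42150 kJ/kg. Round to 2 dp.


eta_ith = (IP / (mf * LHV)) * 100
Denominator = 0.0296 * 42150 = 1247.6400 kW
eta_ith = (288 / 1247.6400) * 100 = 23.08%


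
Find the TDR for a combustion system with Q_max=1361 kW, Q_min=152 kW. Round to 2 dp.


TDR = Q_max / Q_min
TDR = 1361 / 152 = 8.95


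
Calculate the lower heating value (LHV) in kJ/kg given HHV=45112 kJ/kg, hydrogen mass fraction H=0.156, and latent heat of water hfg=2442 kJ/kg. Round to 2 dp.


LHV = HHV - hfg * 9 * H
Water correction = 2442 * 9 * 0.156 = 3428.568 kJ/kg
LHV = 45112 - 3428.568 = 41683.43 kJ/kg


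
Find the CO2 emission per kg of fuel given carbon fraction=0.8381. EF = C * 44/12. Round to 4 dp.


EF = C_frac * (M_CO2 / M_C)
EF = 0.8381 * (44/12)
EF = 0.8381 * 3.666667 = 3.0730 kg_CO2/kg_fuel


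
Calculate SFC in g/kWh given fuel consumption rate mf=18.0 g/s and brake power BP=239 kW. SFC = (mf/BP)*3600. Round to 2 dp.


SFC = (mf / BP) * 3600
Rate = 18.0 / 239 = 0.075314 g/(s*kW)
SFC = 0.075314 * 3600 = 271.13 g/kWh


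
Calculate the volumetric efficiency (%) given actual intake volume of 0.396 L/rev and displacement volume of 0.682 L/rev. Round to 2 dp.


eta_v = (V_actual / V_disp) * 100
Ratio = 0.396 / 0.682 = 0.5806
eta_v = 0.5806 * 100 = 58.06%


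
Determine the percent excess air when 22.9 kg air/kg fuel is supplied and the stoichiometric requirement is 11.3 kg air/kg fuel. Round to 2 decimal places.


Excess air = actual - stoichiometric = 22.9 - 11.3 = 11.60 kg/kg fuel
Excess air % = (excess / stoich) * 100 = (11.60 / 11.3) * 100 = 102.65%


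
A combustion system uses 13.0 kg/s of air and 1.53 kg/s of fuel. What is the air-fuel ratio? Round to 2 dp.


AFR = m_air / m_fuel
AFR = 13.0 / 1.53 = 8.50


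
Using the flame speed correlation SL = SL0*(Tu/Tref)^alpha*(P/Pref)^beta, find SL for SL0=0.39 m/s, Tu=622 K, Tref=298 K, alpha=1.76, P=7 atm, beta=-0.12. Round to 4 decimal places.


SL = SL0 * (Tu/Tref)^alpha * (P/Pref)^beta
T ratio = 622/298 = 2.08724832
(T ratio)^alpha = 2.08724832^1.76 = 3.651325
(P/Pref)^beta = 7^(-0.12) = 0.791750
SL = 0.39 * 3.651325 * 0.791750 = 1.1275 m/s


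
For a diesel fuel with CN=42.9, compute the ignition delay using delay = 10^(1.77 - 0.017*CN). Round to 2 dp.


delay = 10^(1.77 - 0.017*CN)
Exponent = 1.77 - 0.017*42.9 = 1.0407
delay = 10^1.0407 = 10.98 ms


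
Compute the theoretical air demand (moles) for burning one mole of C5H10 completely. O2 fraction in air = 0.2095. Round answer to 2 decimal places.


Balanced combustion: C5H10 + 7.5 O2 -> 5 CO2 + 5 H2O
O2 needed = C + H/4 = 5 + 10/4 = 7.50 moles
Air moles = O2 / 0.2095 = 7.50 / 0.2095 = 35.80 moles air


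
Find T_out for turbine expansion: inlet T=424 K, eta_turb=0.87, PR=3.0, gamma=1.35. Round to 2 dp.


T_out = T_in * (1 - eta * (1 - PR^(-(gamma-1)/gamma)))
Exponent = -(1.35-1)/1.35 = -0.25925926
PR^exp = 3.0^(-0.25925926) = 0.75214556
Factor = 1 - 0.87*(1 - 0.75214556) = 0.78436664
T_out = 424 * 0.78436664 = 332.57 K


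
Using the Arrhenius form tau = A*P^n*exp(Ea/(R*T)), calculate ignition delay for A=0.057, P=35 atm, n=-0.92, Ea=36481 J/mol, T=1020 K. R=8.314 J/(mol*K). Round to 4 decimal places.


tau = A * P^n * exp(Ea/(R*T))
P^n = 35^(-0.92) = 0.03797147
Ea/(R*T) = 36481/(8.314*1020) = 4.301863
exp(Ea/(R*T)) = 73.837200
tau = 0.057 * 0.03797147 * 73.837200 = 0.1598 ms


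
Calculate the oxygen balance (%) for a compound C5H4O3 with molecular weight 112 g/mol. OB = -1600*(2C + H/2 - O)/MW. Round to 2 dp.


OB = -1600 * (2C + H/2 - O) / MW
Inner = 2*5 + 4/2 - 3 = 9.00
OB = -1600 * 9.00 / 112 = -128.57%


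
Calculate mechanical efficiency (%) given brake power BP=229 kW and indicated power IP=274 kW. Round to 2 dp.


eta_mech = (BP / IP) * 100
Ratio = 229 / 274 = 0.8358
eta_mech = 0.8358 * 100 = 83.58%


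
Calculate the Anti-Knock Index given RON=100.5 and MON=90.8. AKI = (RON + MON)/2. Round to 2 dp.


AKI = (RON + MON) / 2
AKI = (100.5 + 90.8) / 2
AKI = 191.3 / 2 = 95.65


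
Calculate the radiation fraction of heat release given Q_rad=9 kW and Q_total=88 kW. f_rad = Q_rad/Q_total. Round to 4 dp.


f_rad = Q_rad / Q_total
f_rad = 9 / 88 = 0.1023


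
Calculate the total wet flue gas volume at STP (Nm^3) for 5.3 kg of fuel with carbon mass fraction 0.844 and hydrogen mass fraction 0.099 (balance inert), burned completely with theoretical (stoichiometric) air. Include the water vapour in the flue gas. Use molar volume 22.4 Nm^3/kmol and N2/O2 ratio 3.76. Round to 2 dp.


Per kg fuel: CO2 = (C/12 kmol)*22.4 = (0.844/12)*22.4 = 1.57547 Nm^3
Per kg fuel: H2O = (H/2 kmol)*22.4 = (0.099/2)*22.4 = 1.10880 Nm^3
O2 needed per kg fuel = C/12 + H/4 = 0.844/12 + 0.099/4 = 0.09508333 kmol
Per kg fuel: N2 = O2*3.76*22.4 = 0.09508333*3.76*22.4 = 8.00830 Nm^3
Total per kg = 1.57547 + 1.10880 + 8.00830 = 10.69257 Nm^3
Total = 10.69257 * 5.3 = 56.67 Nm^3


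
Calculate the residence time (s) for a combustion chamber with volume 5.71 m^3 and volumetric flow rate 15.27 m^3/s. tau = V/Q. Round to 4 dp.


tau = V / Q_flow
tau = 5.71 / 15.27 = 0.3739 s


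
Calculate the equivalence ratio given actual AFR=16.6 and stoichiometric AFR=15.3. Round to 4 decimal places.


phi = AFR_stoich / AFR_actual
phi = 15.3 / 16.6 = 0.9217


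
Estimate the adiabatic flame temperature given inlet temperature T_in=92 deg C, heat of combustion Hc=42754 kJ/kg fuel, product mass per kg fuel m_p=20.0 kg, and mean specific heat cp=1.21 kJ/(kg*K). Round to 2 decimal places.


T_ad = T_in + Hc / (m_p * cp)
Denominator = 20.0 * 1.21 = 24.2000
Temperature rise = 42754 / 24.2000 = 1766.69 K
T_ad = 92 + 1766.69 = 1858.69 deg C


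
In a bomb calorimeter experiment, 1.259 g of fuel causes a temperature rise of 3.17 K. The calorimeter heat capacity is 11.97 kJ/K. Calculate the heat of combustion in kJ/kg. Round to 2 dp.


Hc = C_cal * delta_T / m_fuel
Q_released = 11.97 * 3.17 = 37.9449 kJ
m_fuel = 1.259 g = 1.259/1000 kg = 0.001259 kg
Hc = 37.9449 / 0.001259 = 30138.92 kJ/kg


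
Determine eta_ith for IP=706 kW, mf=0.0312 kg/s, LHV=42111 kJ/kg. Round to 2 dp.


eta_ith = (IP / (mf * LHV)) * 100
Denominator = 0.0312 * 42111 = 1313.8632 kW
eta_ith = (706 / 1313.8632) * 100 = 53.73%


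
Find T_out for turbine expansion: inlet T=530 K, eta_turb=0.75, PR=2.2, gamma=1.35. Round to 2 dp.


T_out = T_in * (1 - eta * (1 - PR^(-(gamma-1)/gamma)))
Exponent = -(1.35-1)/1.35 = -0.25925926
PR^exp = 2.2^(-0.25925926) = 0.81512413
Factor = 1 - 0.75*(1 - 0.81512413) = 0.86134310
T_out = 530 * 0.86134310 = 456.51 K


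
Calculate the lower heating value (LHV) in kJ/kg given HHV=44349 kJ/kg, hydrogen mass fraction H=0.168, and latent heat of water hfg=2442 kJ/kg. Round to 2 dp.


LHV = HHV - hfg * 9 * H
Water correction = 2442 * 9 * 0.168 = 3692.304 kJ/kg
LHV = 44349 - 3692.304 = 40656.70 kJ/kg


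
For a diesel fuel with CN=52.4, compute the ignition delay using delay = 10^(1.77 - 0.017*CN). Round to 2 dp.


delay = 10^(1.77 - 0.017*CN)
Exponent = 1.77 - 0.017*52.4 = 0.8792
delay = 10^0.8792 = 7.57 ms


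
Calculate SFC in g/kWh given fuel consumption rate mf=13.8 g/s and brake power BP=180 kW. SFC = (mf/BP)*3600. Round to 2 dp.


SFC = (mf / BP) * 3600
Rate = 13.8 / 180 = 0.076667 g/(s*kW)
SFC = 0.076667 * 3600 = 276.00 g/kWh


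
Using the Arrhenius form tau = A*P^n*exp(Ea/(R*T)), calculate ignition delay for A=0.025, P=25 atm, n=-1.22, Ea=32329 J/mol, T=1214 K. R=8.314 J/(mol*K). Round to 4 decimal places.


tau = A * P^n * exp(Ea/(R*T))
P^n = 25^(-1.22) = 0.01970213
Ea/(R*T) = 32329/(8.314*1214) = 3.203049
exp(Ea/(R*T)) = 24.607441
tau = 0.025 * 0.01970213 * 24.607441 = 0.0121 ms


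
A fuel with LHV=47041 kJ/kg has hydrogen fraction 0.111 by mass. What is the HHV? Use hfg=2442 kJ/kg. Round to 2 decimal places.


HHV = LHV + hfg * 9 * H
Water addition = 2442 * 9 * 0.111 = 2439.558 kJ/kg
HHV = 47041 + 2439.558 = 49480.56 kJ/kg


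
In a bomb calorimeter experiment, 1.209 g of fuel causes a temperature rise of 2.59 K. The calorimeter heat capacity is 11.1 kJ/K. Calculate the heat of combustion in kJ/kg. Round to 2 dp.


Hc = C_cal * delta_T / m_fuel
Q_released = 11.1 * 2.59 = 28.7490 kJ
m_fuel = 1.209 g = 1.209/1000 kg = 0.001209 kg
Hc = 28.7490 / 0.001209 = 23779.16 kJ/kg


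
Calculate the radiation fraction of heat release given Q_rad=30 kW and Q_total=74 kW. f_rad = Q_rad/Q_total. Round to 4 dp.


f_rad = Q_rad / Q_total
f_rad = 30 / 74 = 0.4054


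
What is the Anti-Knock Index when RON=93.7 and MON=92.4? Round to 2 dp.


AKI = (RON + MON) / 2
AKI = (93.7 + 92.4) / 2
AKI = 186.1 / 2 = 93.05


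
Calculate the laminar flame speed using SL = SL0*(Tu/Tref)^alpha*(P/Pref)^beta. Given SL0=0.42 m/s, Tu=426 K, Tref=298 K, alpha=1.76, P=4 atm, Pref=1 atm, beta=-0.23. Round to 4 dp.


SL = SL0 * (Tu/Tref)^alpha * (P/Pref)^beta
T ratio = 426/298 = 1.42953020
(T ratio)^alpha = 1.42953020^1.76 = 1.875600
(P/Pref)^beta = 4^(-0.23) = 0.726986
SL = 0.42 * 1.875600 * 0.726986 = 0.5727 m/s


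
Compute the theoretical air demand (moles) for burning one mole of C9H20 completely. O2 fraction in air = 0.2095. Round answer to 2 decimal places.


Balanced combustion: C9H20 + 14 O2 -> 9 CO2 + 10 H2O
O2 needed = C + H/4 = 9 + 20/4 = 14.00 moles
Air moles = O2 / 0.2095 = 14.00 / 0.2095 = 66.83 moles air


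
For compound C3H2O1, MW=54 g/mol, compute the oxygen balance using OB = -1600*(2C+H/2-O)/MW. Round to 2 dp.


OB = -1600 * (2C + H/2 - O) / MW
Inner = 2*3 + 2/2 - 1 = 6.00
OB = -1600 * 6.00 / 54 = -177.78%


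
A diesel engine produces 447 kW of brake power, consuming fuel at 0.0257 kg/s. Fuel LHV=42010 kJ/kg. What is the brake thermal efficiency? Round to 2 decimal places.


eta_BTE = (BP / (mf * LHV)) * 100
Denominator = 0.0257 * 42010 = 1079.6570 kW
eta_BTE = (447 / 1079.6570) * 100 = 41.40%


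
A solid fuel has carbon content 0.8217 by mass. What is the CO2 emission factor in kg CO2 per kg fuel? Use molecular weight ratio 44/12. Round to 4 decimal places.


EF = C_frac * (M_CO2 / M_C)
EF = 0.8217 * (44/12)
EF = 0.8217 * 3.666667 = 3.0129 kg_CO2/kg_fuel


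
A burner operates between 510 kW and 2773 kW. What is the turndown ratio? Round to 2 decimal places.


TDR = Q_max / Q_min
TDR = 2773 / 510 = 5.44


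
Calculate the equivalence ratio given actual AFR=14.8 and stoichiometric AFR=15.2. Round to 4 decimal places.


phi = AFR_stoich / AFR_actual
phi = 15.2 / 14.8 = 1.0270


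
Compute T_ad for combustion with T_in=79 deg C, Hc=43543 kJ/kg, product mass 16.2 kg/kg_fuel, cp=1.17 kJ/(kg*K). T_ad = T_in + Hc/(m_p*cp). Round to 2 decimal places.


T_ad = T_in + Hc / (m_p * cp)
Denominator = 16.2 * 1.17 = 18.9540
Temperature rise = 43543 / 18.9540 = 2297.30 K
T_ad = 79 + 2297.30 = 2376.30 deg C


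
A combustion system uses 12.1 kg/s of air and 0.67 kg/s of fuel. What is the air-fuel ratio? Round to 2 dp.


AFR = m_air / m_fuel
AFR = 12.1 / 0.67 = 18.06


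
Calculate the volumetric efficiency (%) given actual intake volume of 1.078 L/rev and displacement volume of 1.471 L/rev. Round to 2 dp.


eta_v = (V_actual / V_disp) * 100
Ratio = 1.078 / 1.471 = 0.7328
eta_v = 0.7328 * 100 = 73.28%


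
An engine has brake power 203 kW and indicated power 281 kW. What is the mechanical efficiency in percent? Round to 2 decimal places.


eta_mech = (BP / IP) * 100
Ratio = 203 / 281 = 0.7224
eta_mech = 0.7224 * 100 = 72.24%


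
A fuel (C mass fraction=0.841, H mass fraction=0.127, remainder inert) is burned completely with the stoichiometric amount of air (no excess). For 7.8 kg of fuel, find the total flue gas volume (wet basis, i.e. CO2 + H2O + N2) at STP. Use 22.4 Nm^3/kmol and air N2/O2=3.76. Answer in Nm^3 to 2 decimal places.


Per kg fuel: CO2 = (C/12 kmol)*22.4 = (0.841/12)*22.4 = 1.56987 Nm^3
Per kg fuel: H2O = (H/2 kmol)*22.4 = (0.127/2)*22.4 = 1.42240 Nm^3
O2 needed per kg fuel = C/12 + H/4 = 0.841/12 + 0.127/4 = 0.10183333 kmol
Per kg fuel: N2 = O2*3.76*22.4 = 0.10183333*3.76*22.4 = 8.57681 Nm^3
Total per kg = 1.56987 + 1.42240 + 8.57681 = 11.56908 Nm^3
Total = 11.56908 * 7.8 = 90.24 Nm^3


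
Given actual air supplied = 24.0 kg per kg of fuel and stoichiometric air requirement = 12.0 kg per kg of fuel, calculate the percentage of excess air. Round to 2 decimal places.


Excess air = actual - stoichiometric = 24.0 - 12.0 = 12.00 kg/kg fuel
Excess air % = (excess / stoich) * 100 = (12.00 / 12.0) * 100 = 100.00%


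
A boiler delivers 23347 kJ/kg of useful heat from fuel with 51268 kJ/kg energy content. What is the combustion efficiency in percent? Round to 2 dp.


Efficiency = (Q_useful / Q_fuel) * 100
Efficiency = (23347 / 51268) * 100
Efficiency = 0.4554 * 100 = 45.54%


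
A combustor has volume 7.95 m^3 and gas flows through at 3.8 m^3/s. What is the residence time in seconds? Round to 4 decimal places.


tau = V / Q_flow
tau = 7.95 / 3.8 = 2.0921 s


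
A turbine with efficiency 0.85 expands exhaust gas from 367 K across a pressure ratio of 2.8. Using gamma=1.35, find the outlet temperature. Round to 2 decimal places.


T_out = T_in * (1 - eta * (1 - PR^(-(gamma-1)/gamma)))
Exponent = -(1.35-1)/1.35 = -0.25925926
PR^exp = 2.8^(-0.25925926) = 0.76572026
Factor = 1 - 0.85*(1 - 0.76572026) = 0.80086222
T_out = 367 * 0.80086222 = 293.92 K


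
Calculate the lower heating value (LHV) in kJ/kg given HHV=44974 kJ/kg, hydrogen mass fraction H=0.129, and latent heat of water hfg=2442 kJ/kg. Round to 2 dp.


LHV = HHV - hfg * 9 * H
Water correction = 2442 * 9 * 0.129 = 2835.162 kJ/kg
LHV = 44974 - 2835.162 = 42138.84 kJ/kg


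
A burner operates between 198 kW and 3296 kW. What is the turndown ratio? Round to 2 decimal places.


TDR = Q_max / Q_min
TDR = 3296 / 198 = 16.65


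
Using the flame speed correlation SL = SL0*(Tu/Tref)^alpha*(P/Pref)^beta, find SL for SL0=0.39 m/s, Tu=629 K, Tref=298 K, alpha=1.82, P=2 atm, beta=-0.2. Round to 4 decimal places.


SL = SL0 * (Tu/Tref)^alpha * (P/Pref)^beta
T ratio = 629/298 = 2.11073826
(T ratio)^alpha = 2.11073826^1.82 = 3.894669
(P/Pref)^beta = 2^(-0.2) = 0.870551
SL = 0.39 * 3.894669 * 0.870551 = 1.3223 m/s


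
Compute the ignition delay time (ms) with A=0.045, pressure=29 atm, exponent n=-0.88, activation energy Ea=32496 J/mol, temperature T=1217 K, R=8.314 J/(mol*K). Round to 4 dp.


tau = A * P^n * exp(Ea/(R*T))
P^n = 29^(-0.88) = 0.05165231
Ea/(R*T) = 32496/(8.314*1217) = 3.211658
exp(Ea/(R*T)) = 24.820207
tau = 0.045 * 0.05165231 * 24.820207 = 0.0577 ms


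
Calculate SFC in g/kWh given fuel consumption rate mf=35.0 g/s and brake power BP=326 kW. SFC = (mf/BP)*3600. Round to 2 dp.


SFC = (mf / BP) * 3600
Rate = 35.0 / 326 = 0.107362 g/(s*kW)
SFC = 0.107362 * 3600 = 386.50 g/kWh


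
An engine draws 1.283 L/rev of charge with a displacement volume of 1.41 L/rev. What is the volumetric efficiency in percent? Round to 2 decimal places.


eta_v = (V_actual / V_disp) * 100
Ratio = 1.283 / 1.41 = 0.9099
eta_v = 0.9099 * 100 = 90.99%


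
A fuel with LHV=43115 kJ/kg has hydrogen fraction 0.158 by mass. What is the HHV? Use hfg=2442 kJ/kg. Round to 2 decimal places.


HHV = LHV + hfg * 9 * H
Water addition = 2442 * 9 * 0.158 = 3472.524 kJ/kg
HHV = 43115 + 3472.524 = 46587.52 kJ/kg


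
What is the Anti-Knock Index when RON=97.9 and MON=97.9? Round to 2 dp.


AKI = (RON + MON) / 2
AKI = (97.9 + 97.9) / 2
AKI = 195.8 / 2 = 97.90


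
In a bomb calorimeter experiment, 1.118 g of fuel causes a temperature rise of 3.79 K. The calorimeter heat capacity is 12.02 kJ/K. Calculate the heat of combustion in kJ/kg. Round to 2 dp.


Hc = C_cal * delta_T / m_fuel
Q_released = 12.02 * 3.79 = 45.5558 kJ
m_fuel = 1.118 g = 1.118/1000 kg = 0.001118 kg
Hc = 45.5558 / 0.001118 = 40747.58 kJ/kg


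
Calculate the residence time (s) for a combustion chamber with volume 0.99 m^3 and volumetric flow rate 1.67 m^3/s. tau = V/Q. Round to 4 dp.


tau = V / Q_flow
tau = 0.99 / 1.67 = 0.5928 s


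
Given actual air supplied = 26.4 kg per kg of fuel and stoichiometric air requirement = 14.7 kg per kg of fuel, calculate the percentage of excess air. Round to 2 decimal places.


Excess air = actual - stoichiometric = 26.4 - 14.7 = 11.70 kg/kg fuel
Excess air % = (excess / stoich) * 100 = (11.70 / 14.7) * 100 = 79.59%


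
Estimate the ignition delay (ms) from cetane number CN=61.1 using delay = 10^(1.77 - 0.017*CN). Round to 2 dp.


delay = 10^(1.77 - 0.017*CN)
Exponent = 1.77 - 0.017*61.1 = 0.7313
delay = 10^0.7313 = 5.39 ms


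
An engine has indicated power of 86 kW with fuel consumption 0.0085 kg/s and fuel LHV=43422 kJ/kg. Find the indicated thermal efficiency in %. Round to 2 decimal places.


eta_ith = (IP / (mf * LHV)) * 100
Denominator = 0.0085 * 43422 = 369.0870 kW
eta_ith = (86 / 369.0870) * 100 = 23.30%


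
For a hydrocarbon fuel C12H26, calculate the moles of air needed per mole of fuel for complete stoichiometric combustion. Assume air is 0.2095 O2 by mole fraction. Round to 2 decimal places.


Balanced combustion: C12H26 + 18.5 O2 -> 12 CO2 + 13 H2O
O2 needed = C + H/4 = 12 + 26/4 = 18.50 moles
Air moles = O2 / 0.2095 = 18.50 / 0.2095 = 88.31 moles air


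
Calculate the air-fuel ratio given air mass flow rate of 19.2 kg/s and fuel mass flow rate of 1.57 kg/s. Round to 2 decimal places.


AFR = m_air / m_fuel
AFR = 19.2 / 1.57 = 12.23


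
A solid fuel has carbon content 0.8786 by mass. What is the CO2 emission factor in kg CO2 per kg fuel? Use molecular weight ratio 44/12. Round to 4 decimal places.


EF = C_frac * (M_CO2 / M_C)
EF = 0.8786 * (44/12)
EF = 0.8786 * 3.666667 = 3.2215 kg_CO2/kg_fuel


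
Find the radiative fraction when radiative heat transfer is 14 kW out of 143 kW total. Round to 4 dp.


f_rad = Q_rad / Q_total
f_rad = 14 / 143 = 0.0979


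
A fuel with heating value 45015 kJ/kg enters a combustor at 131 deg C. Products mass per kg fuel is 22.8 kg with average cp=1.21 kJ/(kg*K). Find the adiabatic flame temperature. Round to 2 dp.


T_ad = T_in + Hc / (m_p * cp)
Denominator = 22.8 * 1.21 = 27.5880
Temperature rise = 45015 / 27.5880 = 1631.69 K
T_ad = 131 + 1631.69 = 1762.69 deg C


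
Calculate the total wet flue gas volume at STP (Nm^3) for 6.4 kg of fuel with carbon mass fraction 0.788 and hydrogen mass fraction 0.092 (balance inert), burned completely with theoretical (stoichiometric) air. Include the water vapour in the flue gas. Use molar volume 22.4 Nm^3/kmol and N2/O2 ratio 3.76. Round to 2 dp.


Per kg fuel: CO2 = (C/12 kmol)*22.4 = (0.788/12)*22.4 = 1.47093 Nm^3
Per kg fuel: H2O = (H/2 kmol)*22.4 = (0.092/2)*22.4 = 1.03040 Nm^3
O2 needed per kg fuel = C/12 + H/4 = 0.788/12 + 0.092/4 = 0.08866667 kmol
Per kg fuel: N2 = O2*3.76*22.4 = 0.08866667*3.76*22.4 = 7.46786 Nm^3
Total per kg = 1.47093 + 1.03040 + 7.46786 = 9.96919 Nm^3
Total = 9.96919 * 6.4 = 63.80 Nm^3


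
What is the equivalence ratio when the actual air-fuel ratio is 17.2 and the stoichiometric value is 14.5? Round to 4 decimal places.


phi = AFR_stoich / AFR_actual
phi = 14.5 / 17.2 = 0.8430


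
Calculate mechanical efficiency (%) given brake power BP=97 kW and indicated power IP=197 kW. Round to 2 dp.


eta_mech = (BP / IP) * 100
Ratio = 97 / 197 = 0.4924
eta_mech = 0.4924 * 100 = 49.24%


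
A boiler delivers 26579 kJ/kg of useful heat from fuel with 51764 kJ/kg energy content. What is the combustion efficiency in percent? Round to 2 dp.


Efficiency = (Q_useful / Q_fuel) * 100
Efficiency = (26579 / 51764) * 100
Efficiency = 0.5135 * 100 = 51.35%


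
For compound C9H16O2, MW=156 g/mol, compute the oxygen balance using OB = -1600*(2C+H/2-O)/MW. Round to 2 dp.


OB = -1600 * (2C + H/2 - O) / MW
Inner = 2*9 + 16/2 - 2 = 24.00
OB = -1600 * 24.00 / 156 = -246.15%
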